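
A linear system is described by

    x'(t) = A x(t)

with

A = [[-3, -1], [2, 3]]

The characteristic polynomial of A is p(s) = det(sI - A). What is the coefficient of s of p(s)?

0

For a 2×2 matrix, det(sI - A) = s^2 - (tr A)s + det A.
tr A = 0, det A = -7.
So p(s) = s^2 - 7.
The coefficient of s is 0.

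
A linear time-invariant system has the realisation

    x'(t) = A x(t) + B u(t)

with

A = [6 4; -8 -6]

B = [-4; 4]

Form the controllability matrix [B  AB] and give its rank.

AB = [[-8], [8]]
Controllability matrix C = [B  AB] = [[-4, -8], [4, 8]]
Every column of C is a scalar multiple of column 1 = [-4, 4] (multipliers 1, 2), so the columns span a one-dimensional space.
C ≠ 0, hence rank(C) = 1.
rank(C) = 1 < n = 2, so the pair (A, B) is not completely controllable.

1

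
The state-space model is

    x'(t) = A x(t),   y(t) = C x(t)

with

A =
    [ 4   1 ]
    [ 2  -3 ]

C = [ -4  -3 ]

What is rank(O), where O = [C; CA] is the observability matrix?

CA = [[-22, 5]]
Observability matrix O = [C; CA] = [[-4, -3], [-22, 5]]
det(O) = (-4)·5 - (-3)·(-22) = -20 - 66 = -86 ≠ 0, so rank(O) = 2.
rank(O) = 2 = n, so the pair (A, C) is completely observable.

2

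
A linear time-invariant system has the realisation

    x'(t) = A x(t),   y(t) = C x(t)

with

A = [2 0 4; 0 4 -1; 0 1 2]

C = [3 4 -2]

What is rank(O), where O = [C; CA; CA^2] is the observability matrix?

CA = [[6, 14, 4]]
CA^2 = [[12, 60, 18]]
Observability matrix O = [C; CA; CA^2] = [[3, 4, -2], [6, 14, 4], [12, 60, 18]]
det(O) = 3·(14·18 - 4·60) - 4·(6·18 - 4·12) + (-2)·(6·60 - 14·12) = 3·12 - 4·60 + (-2)·192 = -588 ≠ 0, so rank(O) = 3.
rank(O) = 3 = n, so the pair (A, C) is completely observable.

3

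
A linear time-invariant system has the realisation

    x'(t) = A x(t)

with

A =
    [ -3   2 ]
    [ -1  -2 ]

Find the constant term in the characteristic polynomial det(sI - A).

8

For a 2×2 matrix, det(sI - A) = s^2 - (tr A)s + det A.
tr A = -5, det A = 8.
So p(s) = s^2 + 5s + 8.
The constant term is 8.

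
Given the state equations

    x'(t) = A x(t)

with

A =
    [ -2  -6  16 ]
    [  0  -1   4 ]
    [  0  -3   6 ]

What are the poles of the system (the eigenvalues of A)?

det(sI - A) = s^3 - (tr A)s^2 + (M11 + M22 + M33)s - det A, where Mii is the 2×2 principal minor of A obtained by deleting row i and column i.
tr A = (-2) + (-1) + 6 = 3; M11 = (-1)·6 - 4·(-3) = -6 - (-12) = 6; M22 = (-2)·6 - 16·0 = -12 - 0 = -12; M33 = (-2)·(-1) - (-6)·0 = 2 - 0 = 2; sum of minors = -4.
det A = (-2)·((-1)·6 - 4·(-3)) - (-6)·(0·6 - 4·0) + 16·(0·(-3) - (-1)·0) = (-2)·6 - (-6)·0 + 16·0 = -12.
So p(s) = det(sI - A) = s^3 - 3s^2 - 4s + 12.
Rational-root test: any integer root divides 12. Testing small divisors, s = -2 works: p(-2) = -8 + (-12) + 8 + 12 = 0, so (s + 2) is a factor.
Dividing, p(s) = (s + 2)(s^2 - 5s + 6).
Factor s^2 - 5s + 6: two numbers with sum 5 and product 6 are 3 and 2, so s^2 - 5s + 6 = (s - 3)(s - 2).
Hence p(s) = (s - 3) (s - 2) (s + 2), with roots -2, 2, 3.
At least one eigenvalue has non-negative real part, so the system is not asymptotically stable.

-2, 2, 3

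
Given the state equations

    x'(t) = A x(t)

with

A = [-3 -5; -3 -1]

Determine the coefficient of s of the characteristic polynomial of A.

4

For a 2×2 matrix, det(sI - A) = s^2 - (tr A)s + det A.
tr A = -4, det A = -12.
So p(s) = s^2 + 4s - 12.
The coefficient of s is 4.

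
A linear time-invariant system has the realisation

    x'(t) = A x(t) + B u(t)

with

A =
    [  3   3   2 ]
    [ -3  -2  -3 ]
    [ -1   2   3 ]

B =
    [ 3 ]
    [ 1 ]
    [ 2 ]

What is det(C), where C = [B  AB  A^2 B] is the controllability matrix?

2125

AB = [[16], [-17], [5]]
A^2B = [[7], [-29], [-35]]
Controllability matrix C = [B  AB  A^2B] = [[3, 16, 7], [1, -17, -29], [2, 5, -35]]
Expanding along the first row, det(C) = 3·((-17)·(-35) - (-29)·5) - 16·(1·(-35) - (-29)·2) + 7·(1·5 - (-17)·2) = 3·740 - 16·23 + 7·39 = 2125
Since det(C) ≠ 0, rank(C) = 3 and the system is completely controllable.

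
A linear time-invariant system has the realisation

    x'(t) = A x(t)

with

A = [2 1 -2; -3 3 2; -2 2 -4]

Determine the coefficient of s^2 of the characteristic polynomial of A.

Expand det(sI - A) for the 3×3 matrix.
p(s) = s^3 - s^2 - 19s + 48.
(Check: constant term = det(-A) = (-1)^3 det A = 48; coefficient of s^2 = -tr A = -1.)
The coefficient of s^2 is -1.

-1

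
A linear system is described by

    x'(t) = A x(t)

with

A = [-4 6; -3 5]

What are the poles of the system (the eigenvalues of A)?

det(sI - A) = s^2 - (tr A)s + det A, with tr A = (-4) + 5 = 1 and det A = (-4)·5 - 6·(-3) = -20 - (-18) = -2.
So p(s) = det(sI - A) = s^2 - s - 2.
Factor s^2 - s - 2: two numbers with sum 1 and product -2 are 2 and -1, so s^2 - s - 2 = (s - 2)(s + 1).
Hence p(s) = (s - 2) (s + 1), with roots -1, 2.
At least one eigenvalue has non-negative real part, so the system is not asymptotically stable.

-1, 2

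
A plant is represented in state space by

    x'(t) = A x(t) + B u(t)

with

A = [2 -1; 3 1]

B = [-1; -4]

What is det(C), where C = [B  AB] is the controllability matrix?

15

AB = [[2], [-7]]
Controllability matrix C = [B  AB] = [[-1, 2], [-4, -7]]
det(C) = (-1)·(-7) - 2·(-4) = 7 - (-8) = 15
Since det(C) ≠ 0, rank(C) = 2 and the system is completely controllable.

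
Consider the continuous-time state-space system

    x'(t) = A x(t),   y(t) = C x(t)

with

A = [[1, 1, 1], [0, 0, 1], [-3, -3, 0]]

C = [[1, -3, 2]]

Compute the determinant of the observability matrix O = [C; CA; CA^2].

CA = [[-5, -5, -2]]
CA^2 = [[1, 1, -10]]
Observability matrix O = [C; CA; CA^2] = [[1, -3, 2], [-5, -5, -2], [1, 1, -10]]
Expanding along the first row, det(O) = 1·((-5)·(-10) - (-2)·1) - (-3)·((-5)·(-10) - (-2)·1) + 2·((-5)·1 - (-5)·1) = 1·52 - (-3)·52 + 2·0 = 208
Since det(O) ≠ 0, rank(O) = 3 and the system is completely observable.

208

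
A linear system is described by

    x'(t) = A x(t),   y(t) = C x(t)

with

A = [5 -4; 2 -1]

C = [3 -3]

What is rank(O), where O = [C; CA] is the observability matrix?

CA = [[9, -9]]
Observability matrix O = [C; CA] = [[3, -3], [9, -9]]
Every row of O is a scalar multiple of row 1 = [3, -3] (multipliers 1, 3), so the rows span a one-dimensional space.
O ≠ 0, hence rank(O) = 1.
rank(O) = 1 < n = 2, so the pair (A, C) is not completely observable.

1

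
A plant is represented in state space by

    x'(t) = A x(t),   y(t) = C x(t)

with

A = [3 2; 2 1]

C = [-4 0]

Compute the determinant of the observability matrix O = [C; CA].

CA = [[-12, -8]]
Observability matrix O = [C; CA] = [[-4, 0], [-12, -8]]
det(O) = (-4)·(-8) - 0·(-12) = 32 - 0 = 32
Since det(O) ≠ 0, rank(O) = 2 and the system is completely observable.

32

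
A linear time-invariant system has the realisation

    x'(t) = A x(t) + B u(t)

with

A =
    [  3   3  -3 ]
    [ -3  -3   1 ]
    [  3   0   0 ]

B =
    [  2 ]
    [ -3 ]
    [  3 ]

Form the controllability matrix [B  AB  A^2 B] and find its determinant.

1008

AB = [[-12], [6], [6]]
A^2B = [[-36], [24], [-36]]
Controllability matrix C = [B  AB  A^2B] = [[2, -12, -36], [-3, 6, 24], [3, 6, -36]]
Expanding along the first row, det(C) = 2·(6·(-36) - 24·6) - (-12)·((-3)·(-36) - 24·3) + (-36)·((-3)·6 - 6·3) = 2·(-360) - (-12)·36 + (-36)·(-36) = 1008
Since det(C) ≠ 0, rank(C) = 3 and the system is completely controllable.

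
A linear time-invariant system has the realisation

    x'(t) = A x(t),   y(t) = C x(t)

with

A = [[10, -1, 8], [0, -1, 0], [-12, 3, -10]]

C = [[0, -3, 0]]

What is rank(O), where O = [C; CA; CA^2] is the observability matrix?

1

CA = [[0, 3, 0]]
CA^2 = [[0, -3, 0]]
Observability matrix O = [C; CA; CA^2] = [[0, -3, 0], [0, 3, 0], [0, -3, 0]]
Every row of O is a scalar multiple of row 1 = [0, -3, 0] (multipliers 1, -1, 1), so the rows span a one-dimensional space.
O ≠ 0, hence rank(O) = 1.
rank(O) = 1 < n = 3, so the pair (A, C) is not completely observable.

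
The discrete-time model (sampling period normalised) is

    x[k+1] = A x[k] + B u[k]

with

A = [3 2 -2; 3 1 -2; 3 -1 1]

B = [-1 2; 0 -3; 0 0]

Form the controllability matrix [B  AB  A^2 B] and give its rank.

3

AB = [[-3, 0], [-3, 3], [-3, 9]]
A^2B = [[-9, -12], [-6, -15], [-9, 6]]
Controllability matrix C = [B  AB  A^2B] = [[-1, 2, -3, 0, -9, -12], [0, -3, -3, 3, -6, -15], [0, 0, -3, 9, -9, 6]]
Take the 3×3 submatrix of C formed by columns 1, 2, 3: [[-1, 2, -3], [0, -3, -3], [0, 0, -3]]. Its determinant is (-1)·((-3)·(-3) - (-3)·0) - 2·(0·(-3) - (-3)·0) + (-3)·(0·0 - (-3)·0) = (-1)·9 - 2·0 + (-3)·0 = -9 ≠ 0.
So rank(C) ≥ 3; since C has 3 rows, rank(C) = 3.
rank(C) = 3 = n, so the pair (A, B) is completely controllable.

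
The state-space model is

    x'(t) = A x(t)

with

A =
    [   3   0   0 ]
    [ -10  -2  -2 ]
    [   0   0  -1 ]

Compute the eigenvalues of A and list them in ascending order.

det(sI - A) = s^3 - (tr A)s^2 + (M11 + M22 + M33)s - det A, where Mii is the 2×2 principal minor of A obtained by deleting row i and column i.
tr A = 3 + (-2) + (-1) = 0; M11 = (-2)·(-1) - (-2)·0 = 2 - 0 = 2; M22 = 3·(-1) - 0·0 = -3 - 0 = -3; M33 = 3·(-2) - 0·(-10) = -6 - 0 = -6; sum of minors = -7.
det A = 3·((-2)·(-1) - (-2)·0) - 0·((-10)·(-1) - (-2)·0) + 0·((-10)·0 - (-2)·0) = 3·2 - 0·10 + 0·0 = 6.
So p(s) = det(sI - A) = s^3 - 7s - 6.
Rational-root test: any integer root divides -6. Testing small divisors, s = -1 works: p(-1) = -1 + 0 + 7 + (-6) = 0, so (s + 1) is a factor.
Dividing, p(s) = (s + 1)(s^2 - s - 6).
Factor s^2 - s - 6: two numbers with sum 1 and product -6 are 3 and -2, so s^2 - s - 6 = (s - 3)(s + 2).
Hence p(s) = (s - 3) (s + 1) (s + 2), with roots -2, -1, 3.
At least one eigenvalue has non-negative real part, so the system is not asymptotically stable.

-2, -1, 3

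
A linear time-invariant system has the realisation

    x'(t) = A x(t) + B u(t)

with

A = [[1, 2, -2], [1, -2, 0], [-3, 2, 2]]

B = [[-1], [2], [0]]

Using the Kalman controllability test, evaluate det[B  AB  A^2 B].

AB = [[3], [-5], [7]]
A^2B = [[-21], [13], [-5]]
Controllability matrix C = [B  AB  A^2B] = [[-1, 3, -21], [2, -5, 13], [0, 7, -5]]
Expanding along the first row, det(C) = (-1)·((-5)·(-5) - 13·7) - 3·(2·(-5) - 13·0) + (-21)·(2·7 - (-5)·0) = (-1)·(-66) - 3·(-10) + (-21)·14 = -198
Since det(C) ≠ 0, rank(C) = 3 and the system is completely controllable.

-198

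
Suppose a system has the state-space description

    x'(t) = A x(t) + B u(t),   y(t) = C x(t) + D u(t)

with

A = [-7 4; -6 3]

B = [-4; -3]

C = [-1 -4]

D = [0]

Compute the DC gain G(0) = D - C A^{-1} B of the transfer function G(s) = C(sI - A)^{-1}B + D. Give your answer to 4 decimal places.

G(0) = C(-A)^{-1}B + D = -C A^{-1} B + D.
det A = 3, so A^{-1} = (1/3)·adj(A) = [[1, -4/3], [2, -7/3]]
A^{-1} B = [0, -1]^T
C A^{-1} B = 4
G(0) = D - C A^{-1} B = 0 - (4) = -4

-4.0000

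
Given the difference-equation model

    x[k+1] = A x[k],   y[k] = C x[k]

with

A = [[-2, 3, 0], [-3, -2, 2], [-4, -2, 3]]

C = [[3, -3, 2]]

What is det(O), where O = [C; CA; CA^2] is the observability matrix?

CA = [[-5, 11, 0]]
CA^2 = [[-23, -37, 22]]
Observability matrix O = [C; CA; CA^2] = [[3, -3, 2], [-5, 11, 0], [-23, -37, 22]]
Expanding along the first row, det(O) = 3·(11·22 - 0·(-37)) - (-3)·((-5)·22 - 0·(-23)) + 2·((-5)·(-37) - 11·(-23)) = 3·242 - (-3)·(-110) + 2·438 = 1272
Since det(O) ≠ 0, rank(O) = 3 and the system is completely observable.

1272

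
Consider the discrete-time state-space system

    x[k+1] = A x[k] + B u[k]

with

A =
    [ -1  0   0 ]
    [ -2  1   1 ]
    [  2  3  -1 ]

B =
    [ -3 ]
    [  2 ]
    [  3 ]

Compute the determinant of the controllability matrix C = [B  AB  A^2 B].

-1521

AB = [[3], [11], [-3]]
A^2B = [[-3], [2], [42]]
Controllability matrix C = [B  AB  A^2B] = [[-3, 3, -3], [2, 11, 2], [3, -3, 42]]
Expanding along the first row, det(C) = (-3)·(11·42 - 2·(-3)) - 3·(2·42 - 2·3) + (-3)·(2·(-3) - 11·3) = (-3)·468 - 3·78 + (-3)·(-39) = -1521
Since det(C) ≠ 0, rank(C) = 3 and the system is completely controllable.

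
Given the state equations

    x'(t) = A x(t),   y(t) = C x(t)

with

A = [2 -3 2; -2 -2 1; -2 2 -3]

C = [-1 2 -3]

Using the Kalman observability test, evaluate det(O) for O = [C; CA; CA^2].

62

CA = [[0, -7, 9]]
CA^2 = [[-4, 32, -34]]
Observability matrix O = [C; CA; CA^2] = [[-1, 2, -3], [0, -7, 9], [-4, 32, -34]]
Expanding along the first row, det(O) = (-1)·((-7)·(-34) - 9·32) - 2·(0·(-34) - 9·(-4)) + (-3)·(0·32 - (-7)·(-4)) = (-1)·(-50) - 2·36 + (-3)·(-28) = 62
Since det(O) ≠ 0, rank(O) = 3 and the system is completely observable.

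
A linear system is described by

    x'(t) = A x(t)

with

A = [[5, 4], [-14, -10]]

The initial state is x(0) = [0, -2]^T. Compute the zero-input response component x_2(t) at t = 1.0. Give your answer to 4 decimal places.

1.0981

det(sI - A) = s^2 - (tr A)s + det A, with tr A = 5 + (-10) = -5 and det A = 5·(-10) - 4·(-14) = -50 - (-56) = 6.
So p(s) = det(sI - A) = s^2 + 5s + 6.
Factor s^2 + 5s + 6: two numbers with sum -5 and product 6 are -2 and -3, so s^2 + 5s + 6 = (s + 2)(s + 3).
Hence p(s) = (s + 2) (s + 3), with roots -3, -2.
The eigenvalues -3, -2 are distinct and real, so A is diagonalisable and x(t) = e^{At} x(0) = V diag(e^{λ_i t}) V^{-1} x(0), where the columns of V are the eigenvectors.
λ = -3: A - (-3)I = [[8, 4], [-14, -7]]. Row 1 gives 8·v1 + 4·v2 = 0, so take v_1 = [-1, 2]^T.
λ = -2: A - (-2)I = [[7, 4], [-14, -8]]. Row 1 gives 7·v1 + 4·v2 = 0, so take v_2 = [4, -7]^T.
V = [v_1 v_2] = [[-1, 4], [2, -7]] has det V = -1, so V^{-1} = adj(V)/det V = [[7, 4], [2, 1]].
Modal coordinates z(0) = V^{-1} x(0): 7·0 + 4·(-2) = -8; 2·0 + 1·(-2) = -2; so z(0) = [-8, -2]^T.
x_2(t) = Σ_i (v_i)_2 · z_i(0) · e^{λ_i t} (row 2 of V times the modal terms).
x_2(1.0) = 2·(-8)·e^{-3·1.0} + (-7)·(-2)·e^{-2·1.0} = (-16)·0.049787 + 14·0.135335 = 1.0981.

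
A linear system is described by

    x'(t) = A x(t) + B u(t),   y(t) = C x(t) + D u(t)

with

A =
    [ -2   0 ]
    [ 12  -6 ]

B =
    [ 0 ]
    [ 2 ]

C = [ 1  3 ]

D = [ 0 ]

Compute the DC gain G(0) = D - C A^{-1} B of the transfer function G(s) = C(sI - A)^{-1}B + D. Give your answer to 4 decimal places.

1.0000

G(0) = C(-A)^{-1}B + D = -C A^{-1} B + D.
det A = 12, so A^{-1} = (1/12)·adj(A) = [[-1/2, 0], [-1, -1/6]]
A^{-1} B = [0, -1/3]^T
C A^{-1} B = -1
G(0) = D - C A^{-1} B = 0 - (-1) = 1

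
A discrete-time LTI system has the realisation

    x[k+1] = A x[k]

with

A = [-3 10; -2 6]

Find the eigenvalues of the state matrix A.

1, 2

det(zI - A) = z^2 - (tr A)z + det A, with tr A = (-3) + 6 = 3 and det A = (-3)·6 - 10·(-2) = -18 - (-20) = 2.
So p(z) = det(zI - A) = z^2 - 3z + 2.
Factor z^2 - 3z + 2: two numbers with sum 3 and product 2 are 2 and 1, so z^2 - 3z + 2 = (z - 2)(z - 1).
Hence p(z) = (z - 2) (z - 1), with roots 1, 2.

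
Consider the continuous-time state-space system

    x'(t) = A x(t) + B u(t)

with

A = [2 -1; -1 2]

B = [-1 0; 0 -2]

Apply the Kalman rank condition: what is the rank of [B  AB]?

AB = [[-2, 2], [1, -4]]
Controllability matrix C = [B  AB] = [[-1, 0, -2, 2], [0, -2, 1, -4]]
Take the 2×2 submatrix of C formed by columns 1, 2: [[-1, 0], [0, -2]]. Its determinant is (-1)·(-2) - 0·0 = 2 - 0 = 2 ≠ 0.
So rank(C) ≥ 2; since C has 2 rows, rank(C) = 2.
rank(C) = 2 = n, so the pair (A, B) is completely controllable.

2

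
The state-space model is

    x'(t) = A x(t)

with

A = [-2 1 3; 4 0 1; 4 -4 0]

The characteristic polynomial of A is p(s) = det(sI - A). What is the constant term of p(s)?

52

Expand det(sI - A) for the 3×3 matrix.
p(s) = s^3 + 2s^2 - 12s + 52.
(Check: constant term = det(-A) = (-1)^3 det A = 52; coefficient of s^2 = -tr A = 2.)
The constant term is 52.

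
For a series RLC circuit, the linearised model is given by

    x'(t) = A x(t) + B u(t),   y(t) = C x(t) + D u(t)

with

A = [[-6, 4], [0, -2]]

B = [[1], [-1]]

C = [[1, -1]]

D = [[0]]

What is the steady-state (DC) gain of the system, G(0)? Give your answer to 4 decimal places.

G(0) = C(-A)^{-1}B + D = -C A^{-1} B + D.
det A = 12, so A^{-1} = (1/12)·adj(A) = [[-1/6, -1/3], [0, -1/2]]
A^{-1} B = [1/6, 1/2]^T
C A^{-1} B = -1/3
G(0) = D - C A^{-1} B = 0 - (-1/3) = 1/3 ≈ 0.3333

0.3333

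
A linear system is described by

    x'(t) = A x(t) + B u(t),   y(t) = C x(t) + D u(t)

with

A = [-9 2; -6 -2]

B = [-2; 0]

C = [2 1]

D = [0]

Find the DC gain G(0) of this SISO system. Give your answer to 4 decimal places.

0.1333

G(0) = C(-A)^{-1}B + D = -C A^{-1} B + D.
det A = 30, so A^{-1} = (1/30)·adj(A) = [[-1/15, -1/15], [1/5, -3/10]]
A^{-1} B = [2/15, -2/5]^T
C A^{-1} B = -2/15
G(0) = D - C A^{-1} B = 0 - (-2/15) = 2/15 ≈ 0.1333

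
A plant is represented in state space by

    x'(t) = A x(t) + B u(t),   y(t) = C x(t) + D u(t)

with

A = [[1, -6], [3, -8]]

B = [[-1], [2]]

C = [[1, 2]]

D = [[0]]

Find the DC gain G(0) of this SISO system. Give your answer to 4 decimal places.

G(0) = C(-A)^{-1}B + D = -C A^{-1} B + D.
det A = 10, so A^{-1} = (1/10)·adj(A) = [[-4/5, 3/5], [-3/10, 1/10]]
A^{-1} B = [2, 1/2]^T
C A^{-1} B = 3
G(0) = D - C A^{-1} B = 0 - (3) = -3

-3.0000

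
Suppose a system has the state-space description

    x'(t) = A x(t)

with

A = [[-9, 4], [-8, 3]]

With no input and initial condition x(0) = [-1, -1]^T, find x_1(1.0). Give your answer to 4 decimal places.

-0.0067

det(sI - A) = s^2 - (tr A)s + det A, with tr A = (-9) + 3 = -6 and det A = (-9)·3 - 4·(-8) = -27 - (-32) = 5.
So p(s) = det(sI - A) = s^2 + 6s + 5.
Factor s^2 + 6s + 5: two numbers with sum -6 and product 5 are -1 and -5, so s^2 + 6s + 5 = (s + 1)(s + 5).
Hence p(s) = (s + 1) (s + 5), with roots -5, -1.
The eigenvalues -5, -1 are distinct and real, so A is diagonalisable and x(t) = e^{At} x(0) = V diag(e^{λ_i t}) V^{-1} x(0), where the columns of V are the eigenvectors.
λ = -5: A - (-5)I = [[-4, 4], [-8, 8]]. Row 1 gives (-4)·v1 + 4·v2 = 0, so take v_1 = [1, 1]^T.
λ = -1: A - (-1)I = [[-8, 4], [-8, 4]]. Row 1 gives (-8)·v1 + 4·v2 = 0, so take v_2 = [1, 2]^T.
V = [v_1 v_2] = [[1, 1], [1, 2]] has det V = 1, so V^{-1} = adj(V)/det V = [[2, -1], [-1, 1]].
Modal coordinates z(0) = V^{-1} x(0): 2·(-1) + (-1)·(-1) = -1; (-1)·(-1) + 1·(-1) = 0; so z(0) = [-1, 0]^T.
x_1(t) = Σ_i (v_i)_1 · z_i(0) · e^{λ_i t} (row 1 of V times the modal terms).
x_1(1.0) = 1·(-1)·e^{-5·1.0} + 1·0·e^{-1·1.0} = (-1)·0.006738 + 0·0.367879 = -0.0067.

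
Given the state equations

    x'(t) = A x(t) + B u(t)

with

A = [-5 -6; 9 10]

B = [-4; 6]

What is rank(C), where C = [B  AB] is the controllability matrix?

1

AB = [[-16], [24]]
Controllability matrix C = [B  AB] = [[-4, -16], [6, 24]]
Every column of C is a scalar multiple of column 1 = [-4, 6] (multipliers 1, 4), so the columns span a one-dimensional space.
C ≠ 0, hence rank(C) = 1.
rank(C) = 1 < n = 2, so the pair (A, B) is not completely controllable.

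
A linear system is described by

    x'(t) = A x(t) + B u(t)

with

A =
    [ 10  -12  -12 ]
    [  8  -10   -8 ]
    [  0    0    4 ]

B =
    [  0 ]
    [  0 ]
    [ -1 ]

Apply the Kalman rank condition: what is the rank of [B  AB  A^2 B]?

2

AB = [[12], [8], [-4]]
A^2B = [[72], [48], [-16]]
Controllability matrix C = [B  AB  A^2B] = [[0, 12, 72], [0, 8, 48], [-1, -4, -16]]
The rows r1, r2, r3 of C are linearly dependent: -2·r1 + 3·r2 = 0 (check each entry), so rank(C) ≤ 2.
The 2×2 minor from rows 1, 3, columns 1, 2 is 0·(-4) - 12·(-1) = 0 - (-12) = 12 ≠ 0, so rank(C) = 2.
rank(C) = 2 < n = 3, so the pair (A, B) is not completely controllable.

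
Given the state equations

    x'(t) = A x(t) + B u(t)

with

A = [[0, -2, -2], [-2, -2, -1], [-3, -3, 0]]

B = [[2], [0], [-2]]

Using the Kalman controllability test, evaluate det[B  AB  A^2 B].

AB = [[4], [-2], [-6]]
A^2B = [[16], [2], [-6]]
Controllability matrix C = [B  AB  A^2B] = [[2, 4, 16], [0, -2, 2], [-2, -6, -6]]
Expanding along the first row, det(C) = 2·((-2)·(-6) - 2·(-6)) - 4·(0·(-6) - 2·(-2)) + 16·(0·(-6) - (-2)·(-2)) = 2·24 - 4·4 + 16·(-4) = -32
Since det(C) ≠ 0, rank(C) = 3 and the system is completely controllable.

-32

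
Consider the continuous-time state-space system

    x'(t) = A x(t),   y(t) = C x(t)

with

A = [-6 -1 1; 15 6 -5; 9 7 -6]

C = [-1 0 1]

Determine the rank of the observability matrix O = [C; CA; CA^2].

CA = [[15, 8, -7]]
CA^2 = [[-33, -16, 17]]
Observability matrix O = [C; CA; CA^2] = [[-1, 0, 1], [15, 8, -7], [-33, -16, 17]]
The columns c1, c2, c3 of O are linearly dependent: c1 - c2 + c3 = 0 (check each entry), so rank(O) ≤ 2.
The 2×2 minor from rows 1, 2, columns 1, 2 is (-1)·8 - 0·15 = -8 - 0 = -8 ≠ 0, so rank(O) = 2.
rank(O) = 2 < n = 3, so the pair (A, C) is not completely observable.

2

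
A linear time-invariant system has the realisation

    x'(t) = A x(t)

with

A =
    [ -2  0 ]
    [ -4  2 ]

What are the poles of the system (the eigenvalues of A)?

det(sI - A) = s^2 - (tr A)s + det A, with tr A = (-2) + 2 = 0 and det A = (-2)·2 - 0·(-4) = -4 - 0 = -4.
So p(s) = det(sI - A) = s^2 - 4.
Factor s^2 - 4: two numbers with sum 0 and product -4 are 2 and -2, so s^2 - 4 = (s - 2)(s + 2).
Hence p(s) = (s - 2) (s + 2), with roots -2, 2.
At least one eigenvalue has non-negative real part, so the system is not asymptotically stable.

-2, 2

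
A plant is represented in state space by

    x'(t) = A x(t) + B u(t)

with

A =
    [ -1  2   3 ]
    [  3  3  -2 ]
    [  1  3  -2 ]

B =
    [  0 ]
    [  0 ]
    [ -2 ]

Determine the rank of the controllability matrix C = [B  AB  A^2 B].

3

AB = [[-6], [4], [4]]
A^2B = [[26], [-14], [-2]]
Controllability matrix C = [B  AB  A^2B] = [[0, -6, 26], [0, 4, -14], [-2, 4, -2]]
det(C) = 0·(4·(-2) - (-14)·4) - (-6)·(0·(-2) - (-14)·(-2)) + 26·(0·4 - 4·(-2)) = 0·48 - (-6)·(-28) + 26·8 = 40 ≠ 0, so rank(C) = 3.
rank(C) = 3 = n, so the pair (A, B) is completely controllable.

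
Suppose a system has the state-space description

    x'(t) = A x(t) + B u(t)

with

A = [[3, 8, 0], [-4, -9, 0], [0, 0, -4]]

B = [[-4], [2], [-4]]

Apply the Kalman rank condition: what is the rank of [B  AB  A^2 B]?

2

AB = [[4], [-2], [16]]
A^2B = [[-4], [2], [-64]]
Controllability matrix C = [B  AB  A^2B] = [[-4, 4, -4], [2, -2, 2], [-4, 16, -64]]
The rows r1, r2, r3 of C are linearly dependent: r1 + 2·r2 = 0 (check each entry), so rank(C) ≤ 2.
The 2×2 minor from rows 1, 3, columns 1, 2 is (-4)·16 - 4·(-4) = -64 - (-16) = -48 ≠ 0, so rank(C) = 2.
rank(C) = 2 < n = 3, so the pair (A, B) is not completely controllable.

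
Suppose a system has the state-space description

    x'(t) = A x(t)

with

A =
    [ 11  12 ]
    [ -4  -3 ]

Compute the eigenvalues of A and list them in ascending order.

3, 5

det(sI - A) = s^2 - (tr A)s + det A, with tr A = 11 + (-3) = 8 and det A = 11·(-3) - 12·(-4) = -33 - (-48) = 15.
So p(s) = det(sI - A) = s^2 - 8s + 15.
Factor s^2 - 8s + 15: two numbers with sum 8 and product 15 are 5 and 3, so s^2 - 8s + 15 = (s - 5)(s - 3).
Hence p(s) = (s - 5) (s - 3), with roots 3, 5.
At least one eigenvalue has non-negative real part, so the system is not asymptotically stable.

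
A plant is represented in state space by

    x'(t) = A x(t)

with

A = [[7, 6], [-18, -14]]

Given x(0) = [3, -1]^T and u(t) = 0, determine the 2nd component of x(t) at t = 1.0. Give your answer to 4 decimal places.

-1.9357

det(sI - A) = s^2 - (tr A)s + det A, with tr A = 7 + (-14) = -7 and det A = 7·(-14) - 6·(-18) = -98 - (-108) = 10.
So p(s) = det(sI - A) = s^2 + 7s + 10.
Factor s^2 + 7s + 10: two numbers with sum -7 and product 10 are -2 and -5, so s^2 + 7s + 10 = (s + 2)(s + 5).
Hence p(s) = (s + 2) (s + 5), with roots -5, -2.
The eigenvalues -5, -2 are distinct and real, so A is diagonalisable and x(t) = e^{At} x(0) = V diag(e^{λ_i t}) V^{-1} x(0), where the columns of V are the eigenvectors.
λ = -5: A - (-5)I = [[12, 6], [-18, -9]]. Row 1 gives 12·v1 + 6·v2 = 0, so take v_1 = [1, -2]^T.
λ = -2: A - (-2)I = [[9, 6], [-18, -12]]. Row 1 gives 9·v1 + 6·v2 = 0, so take v_2 = [2, -3]^T.
V = [v_1 v_2] = [[1, 2], [-2, -3]] has det V = 1, so V^{-1} = adj(V)/det V = [[-3, -2], [2, 1]].
Modal coordinates z(0) = V^{-1} x(0): (-3)·3 + (-2)·(-1) = -7; 2·3 + 1·(-1) = 5; so z(0) = [-7, 5]^T.
x_2(t) = Σ_i (v_i)_2 · z_i(0) · e^{λ_i t} (row 2 of V times the modal terms).
x_2(1.0) = (-2)·(-7)·e^{-5·1.0} + (-3)·5·e^{-2·1.0} = 14·0.006738 + (-15)·0.135335 = -1.9357.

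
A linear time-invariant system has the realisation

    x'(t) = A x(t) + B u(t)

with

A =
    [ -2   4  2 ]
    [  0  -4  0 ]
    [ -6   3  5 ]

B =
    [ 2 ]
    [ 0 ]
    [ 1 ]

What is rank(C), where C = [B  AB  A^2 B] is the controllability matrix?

AB = [[-2], [0], [-7]]
A^2B = [[-10], [0], [-23]]
Controllability matrix C = [B  AB  A^2B] = [[2, -2, -10], [0, 0, 0], [1, -7, -23]]
Row 2 of C is identically zero, so rank(C) ≤ 2.
The 2×2 minor from rows 1, 3, columns 1, 2 is 2·(-7) - (-2)·1 = -14 - (-2) = -12 ≠ 0, so rank(C) = 2.
rank(C) = 2 < n = 3, so the pair (A, B) is not completely controllable.

2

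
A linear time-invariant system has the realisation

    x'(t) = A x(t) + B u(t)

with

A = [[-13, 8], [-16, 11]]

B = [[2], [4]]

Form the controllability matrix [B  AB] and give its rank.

AB = [[6], [12]]
Controllability matrix C = [B  AB] = [[2, 6], [4, 12]]
Every column of C is a scalar multiple of column 1 = [2, 4] (multipliers 1, 3), so the columns span a one-dimensional space.
C ≠ 0, hence rank(C) = 1.
rank(C) = 1 < n = 2, so the pair (A, B) is not completely controllable.

1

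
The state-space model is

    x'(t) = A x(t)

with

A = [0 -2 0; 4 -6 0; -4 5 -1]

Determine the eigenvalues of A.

det(sI - A) = s^3 - (tr A)s^2 + (M11 + M22 + M33)s - det A, where Mii is the 2×2 principal minor of A obtained by deleting row i and column i.
tr A = 0 + (-6) + (-1) = -7; M11 = (-6)·(-1) - 0·5 = 6 - 0 = 6; M22 = 0·(-1) - 0·(-4) = 0 - 0 = 0; M33 = 0·(-6) - (-2)·4 = 0 - (-8) = 8; sum of minors = 14.
det A = 0·((-6)·(-1) - 0·5) - (-2)·(4·(-1) - 0·(-4)) + 0·(4·5 - (-6)·(-4)) = 0·6 - (-2)·(-4) + 0·(-4) = -8.
So p(s) = det(sI - A) = s^3 + 7s^2 + 14s + 8.
Rational-root test: any integer root divides 8. Testing small divisors, s = -1 works: p(-1) = -1 + 7 + (-14) + 8 = 0, so (s + 1) is a factor.
Dividing, p(s) = (s + 1)(s^2 + 6s + 8).
Factor s^2 + 6s + 8: two numbers with sum -6 and product 8 are -2 and -4, so s^2 + 6s + 8 = (s + 2)(s + 4).
Hence p(s) = (s + 1) (s + 2) (s + 4), with roots -4, -2, -1.
All eigenvalues have negative real part, so the system is asymptotically stable.

-4, -2, -1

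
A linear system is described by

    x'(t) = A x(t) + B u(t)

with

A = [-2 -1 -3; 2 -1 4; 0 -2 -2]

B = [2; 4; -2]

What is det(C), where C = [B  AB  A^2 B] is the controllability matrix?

-1104

AB = [[-2], [-8], [-4]]
A^2B = [[24], [-12], [24]]
Controllability matrix C = [B  AB  A^2B] = [[2, -2, 24], [4, -8, -12], [-2, -4, 24]]
Expanding along the first row, det(C) = 2·((-8)·24 - (-12)·(-4)) - (-2)·(4·24 - (-12)·(-2)) + 24·(4·(-4) - (-8)·(-2)) = 2·(-240) - (-2)·72 + 24·(-32) = -1104
Since det(C) ≠ 0, rank(C) = 3 and the system is completely controllable.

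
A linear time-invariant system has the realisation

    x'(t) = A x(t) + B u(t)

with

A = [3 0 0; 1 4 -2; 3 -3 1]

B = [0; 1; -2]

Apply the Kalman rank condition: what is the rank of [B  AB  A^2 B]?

2

AB = [[0], [8], [-5]]
A^2B = [[0], [42], [-29]]
Controllability matrix C = [B  AB  A^2B] = [[0, 0, 0], [1, 8, 42], [-2, -5, -29]]
Row 1 of C is identically zero, so rank(C) ≤ 2.
The 2×2 minor from rows 2, 3, columns 1, 2 is 1·(-5) - 8·(-2) = -5 - (-16) = 11 ≠ 0, so rank(C) = 2.
rank(C) = 2 < n = 3, so the pair (A, B) is not completely controllable.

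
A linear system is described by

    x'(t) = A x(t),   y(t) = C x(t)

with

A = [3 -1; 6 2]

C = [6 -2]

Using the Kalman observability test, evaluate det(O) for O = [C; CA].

-48

CA = [[6, -10]]
Observability matrix O = [C; CA] = [[6, -2], [6, -10]]
det(O) = 6·(-10) - (-2)·6 = -60 - (-12) = -48
Since det(O) ≠ 0, rank(O) = 2 and the system is completely observable.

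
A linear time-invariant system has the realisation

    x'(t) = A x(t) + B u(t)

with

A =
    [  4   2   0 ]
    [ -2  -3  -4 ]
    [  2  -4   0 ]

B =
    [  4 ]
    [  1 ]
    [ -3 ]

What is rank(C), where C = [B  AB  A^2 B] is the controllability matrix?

AB = [[18], [1], [4]]
A^2B = [[74], [-55], [32]]
Controllability matrix C = [B  AB  A^2B] = [[4, 18, 74], [1, 1, -55], [-3, 4, 32]]
det(C) = 4·(1·32 - (-55)·4) - 18·(1·32 - (-55)·(-3)) + 74·(1·4 - 1·(-3)) = 4·252 - 18·(-133) + 74·7 = 3920 ≠ 0, so rank(C) = 3.
rank(C) = 3 = n, so the pair (A, B) is completely controllable.

3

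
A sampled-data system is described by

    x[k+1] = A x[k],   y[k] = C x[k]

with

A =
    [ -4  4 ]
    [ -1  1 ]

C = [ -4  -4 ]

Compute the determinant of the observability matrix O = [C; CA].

CA = [[20, -20]]
Observability matrix O = [C; CA] = [[-4, -4], [20, -20]]
det(O) = (-4)·(-20) - (-4)·20 = 80 - (-80) = 160
Since det(O) ≠ 0, rank(O) = 2 and the system is completely observable.

160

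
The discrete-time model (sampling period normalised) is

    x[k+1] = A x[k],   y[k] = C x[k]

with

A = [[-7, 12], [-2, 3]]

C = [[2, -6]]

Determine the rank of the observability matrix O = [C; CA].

1

CA = [[-2, 6]]
Observability matrix O = [C; CA] = [[2, -6], [-2, 6]]
Every row of O is a scalar multiple of row 1 = [2, -6] (multipliers 1, -1), so the rows span a one-dimensional space.
O ≠ 0, hence rank(O) = 1.
rank(O) = 1 < n = 2, so the pair (A, C) is not completely observable.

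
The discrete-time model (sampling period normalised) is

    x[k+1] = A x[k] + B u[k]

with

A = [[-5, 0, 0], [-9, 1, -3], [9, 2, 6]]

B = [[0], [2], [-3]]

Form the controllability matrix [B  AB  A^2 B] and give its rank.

AB = [[0], [11], [-14]]
A^2B = [[0], [53], [-62]]
Controllability matrix C = [B  AB  A^2B] = [[0, 0, 0], [2, 11, 53], [-3, -14, -62]]
Row 1 of C is identically zero, so rank(C) ≤ 2.
The 2×2 minor from rows 2, 3, columns 1, 2 is 2·(-14) - 11·(-3) = -28 - (-33) = 5 ≠ 0, so rank(C) = 2.
rank(C) = 2 < n = 3, so the pair (A, B) is not completely controllable.

2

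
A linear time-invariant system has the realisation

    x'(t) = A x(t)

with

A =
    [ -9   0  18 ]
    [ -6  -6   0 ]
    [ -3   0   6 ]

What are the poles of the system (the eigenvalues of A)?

-6, -3, 0

det(sI - A) = s^3 - (tr A)s^2 + (M11 + M22 + M33)s - det A, where Mii is the 2×2 principal minor of A obtained by deleting row i and column i.
tr A = (-9) + (-6) + 6 = -9; M11 = (-6)·6 - 0·0 = -36 - 0 = -36; M22 = (-9)·6 - 18·(-3) = -54 - (-54) = 0; M33 = (-9)·(-6) - 0·(-6) = 54 - 0 = 54; sum of minors = 18.
det A = (-9)·((-6)·6 - 0·0) - 0·((-6)·6 - 0·(-3)) + 18·((-6)·0 - (-6)·(-3)) = (-9)·(-36) - 0·(-36) + 18·(-18) = 0.
So p(s) = det(sI - A) = s^3 + 9s^2 + 18s.
The constant term is 0, so p(s) = s(s^2 + 9s + 18).
Factor s^2 + 9s + 18: two numbers with sum -9 and product 18 are -3 and -6, so s^2 + 9s + 18 = (s + 3)(s + 6).
Hence p(s) = s (s + 3) (s + 6), with roots -6, -3, 0.
At least one eigenvalue has non-negative real part, so the system is not asymptotically stable.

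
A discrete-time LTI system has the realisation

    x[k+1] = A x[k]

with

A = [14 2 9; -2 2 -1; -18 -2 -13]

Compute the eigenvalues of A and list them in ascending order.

-4, 3, 4

det(zI - A) = z^3 - (tr A)z^2 + (M11 + M22 + M33)z - det A, where Mii is the 2×2 principal minor of A obtained by deleting row i and column i.
tr A = 14 + 2 + (-13) = 3; M11 = 2·(-13) - (-1)·(-2) = -26 - 2 = -28; M22 = 14·(-13) - 9·(-18) = -182 - (-162) = -20; M33 = 14·2 - 2·(-2) = 28 - (-4) = 32; sum of minors = -16.
det A = 14·(2·(-13) - (-1)·(-2)) - 2·((-2)·(-13) - (-1)·(-18)) + 9·((-2)·(-2) - 2·(-18)) = 14·(-28) - 2·8 + 9·40 = -48.
So p(z) = det(zI - A) = z^3 - 3z^2 - 16z + 48.
Rational-root test: any integer root divides 48. Testing small divisors, z = 3 works: p(3) = 27 + (-27) + (-48) + 48 = 0, so (z - 3) is a factor.
Dividing, p(z) = (z - 3)(z^2 - 16).
Factor z^2 - 16: two numbers with sum 0 and product -16 are 4 and -4, so z^2 - 16 = (z - 4)(z + 4).
Hence p(z) = (z - 4) (z - 3) (z + 4), with roots -4, 3, 4.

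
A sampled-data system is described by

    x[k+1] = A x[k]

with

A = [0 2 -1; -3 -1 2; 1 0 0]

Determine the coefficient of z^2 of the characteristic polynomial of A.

1

Expand det(zI - A) for the 3×3 matrix.
p(z) = z^3 + z^2 + 7z - 3.
(Check: constant term = det(-A) = (-1)^3 det A = -3; coefficient of z^2 = -tr A = 1.)
The coefficient of z^2 is 1.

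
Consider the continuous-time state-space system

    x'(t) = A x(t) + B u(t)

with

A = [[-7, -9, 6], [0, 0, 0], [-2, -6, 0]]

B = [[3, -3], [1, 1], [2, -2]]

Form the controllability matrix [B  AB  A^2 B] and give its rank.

2

AB = [[-18, 0], [0, 0], [-12, 0]]
A^2B = [[54, 0], [0, 0], [36, 0]]
Controllability matrix C = [B  AB  A^2B] = [[3, -3, -18, 0, 54, 0], [1, 1, 0, 0, 0, 0], [2, -2, -12, 0, 36, 0]]
The rows r1, r2, r3 of C are linearly dependent: -2·r1 + 3·r3 = 0 (check each entry), so rank(C) ≤ 2.
The 2×2 minor from rows 1, 2, columns 1, 2 is 3·1 - (-3)·1 = 3 - (-3) = 6 ≠ 0, so rank(C) = 2.
rank(C) = 2 < n = 3, so the pair (A, B) is not completely controllable.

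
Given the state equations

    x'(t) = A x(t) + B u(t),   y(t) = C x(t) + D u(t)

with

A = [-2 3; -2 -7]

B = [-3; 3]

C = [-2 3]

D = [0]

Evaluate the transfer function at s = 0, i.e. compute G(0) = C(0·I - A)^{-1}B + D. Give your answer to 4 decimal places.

G(0) = C(-A)^{-1}B + D = -C A^{-1} B + D.
det A = 20, so A^{-1} = (1/20)·adj(A) = [[-7/20, -3/20], [1/10, -1/10]]
A^{-1} B = [3/5, -3/5]^T
C A^{-1} B = -3
G(0) = D - C A^{-1} B = 0 - (-3) = 3

3.0000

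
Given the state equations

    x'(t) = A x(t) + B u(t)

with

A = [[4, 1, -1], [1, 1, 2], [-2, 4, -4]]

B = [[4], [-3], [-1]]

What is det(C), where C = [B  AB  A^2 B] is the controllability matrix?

AB = [[14], [-1], [-16]]
A^2B = [[71], [-19], [32]]
Controllability matrix C = [B  AB  A^2B] = [[4, 14, 71], [-3, -1, -19], [-1, -16, 32]]
Expanding along the first row, det(C) = 4·((-1)·32 - (-19)·(-16)) - 14·((-3)·32 - (-19)·(-1)) + 71·((-3)·(-16) - (-1)·(-1)) = 4·(-336) - 14·(-115) + 71·47 = 3603
Since det(C) ≠ 0, rank(C) = 3 and the system is completely controllable.

3603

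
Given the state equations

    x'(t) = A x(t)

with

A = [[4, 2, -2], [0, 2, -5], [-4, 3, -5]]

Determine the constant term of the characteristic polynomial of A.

-44

Expand det(sI - A) for the 3×3 matrix.
p(s) = s^3 - s^2 - 15s - 44.
(Check: constant term = det(-A) = (-1)^3 det A = -44; coefficient of s^2 = -tr A = -1.)
The constant term is -44.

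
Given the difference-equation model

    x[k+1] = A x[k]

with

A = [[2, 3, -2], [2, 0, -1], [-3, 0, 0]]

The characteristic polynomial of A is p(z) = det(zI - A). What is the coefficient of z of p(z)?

Expand det(zI - A) for the 3×3 matrix.
p(z) = z^3 - 2z^2 - 12z - 9.
(Check: constant term = det(-A) = (-1)^3 det A = -9; coefficient of z^2 = -tr A = -2.)
The coefficient of z is -12.

-12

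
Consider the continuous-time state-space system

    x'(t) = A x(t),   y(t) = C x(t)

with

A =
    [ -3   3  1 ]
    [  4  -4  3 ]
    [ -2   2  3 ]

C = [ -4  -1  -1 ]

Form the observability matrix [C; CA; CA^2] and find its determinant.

CA = [[10, -10, -10]]
CA^2 = [[-50, 50, -50]]
Observability matrix O = [C; CA; CA^2] = [[-4, -1, -1], [10, -10, -10], [-50, 50, -50]]
Expanding along the first row, det(O) = (-4)·((-10)·(-50) - (-10)·50) - (-1)·(10·(-50) - (-10)·(-50)) + (-1)·(10·50 - (-10)·(-50)) = (-4)·1000 - (-1)·(-1000) + (-1)·0 = -5000
Since det(O) ≠ 0, rank(O) = 3 and the system is completely observable.

-5000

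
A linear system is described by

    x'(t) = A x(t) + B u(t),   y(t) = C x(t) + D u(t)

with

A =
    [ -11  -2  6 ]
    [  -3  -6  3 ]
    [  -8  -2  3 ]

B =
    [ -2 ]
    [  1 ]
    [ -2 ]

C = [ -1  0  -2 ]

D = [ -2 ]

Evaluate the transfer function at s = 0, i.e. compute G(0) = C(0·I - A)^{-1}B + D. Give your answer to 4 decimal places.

G(0) = C(-A)^{-1}B + D = -C A^{-1} B + D.
det A = -90, so A^{-1} = (1/-90)·adj(A) = [[2/15, 1/15, -1/3], [1/6, -1/6, -1/6], [7/15, 1/15, -2/3]]
A^{-1} B = [7/15, -1/6, 7/15]^T
C A^{-1} B = -7/5
G(0) = D - C A^{-1} B = -2 - (-7/5) = -3/5 ≈ -0.6000

-0.6000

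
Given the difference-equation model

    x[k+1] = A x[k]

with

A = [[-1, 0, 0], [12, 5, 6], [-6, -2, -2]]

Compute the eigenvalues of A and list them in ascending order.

-1, 1, 2

det(zI - A) = z^3 - (tr A)z^2 + (M11 + M22 + M33)z - det A, where Mii is the 2×2 principal minor of A obtained by deleting row i and column i.
tr A = (-1) + 5 + (-2) = 2; M11 = 5·(-2) - 6·(-2) = -10 - (-12) = 2; M22 = (-1)·(-2) - 0·(-6) = 2 - 0 = 2; M33 = (-1)·5 - 0·12 = -5 - 0 = -5; sum of minors = -1.
det A = (-1)·(5·(-2) - 6·(-2)) - 0·(12·(-2) - 6·(-6)) + 0·(12·(-2) - 5·(-6)) = (-1)·2 - 0·12 + 0·6 = -2.
So p(z) = det(zI - A) = z^3 - 2z^2 - z + 2.
Rational-root test: any integer root divides 2. Testing small divisors, z = -1 works: p(-1) = -1 + (-2) + 1 + 2 = 0, so (z + 1) is a factor.
Dividing, p(z) = (z + 1)(z^2 - 3z + 2).
Factor z^2 - 3z + 2: two numbers with sum 3 and product 2 are 2 and 1, so z^2 - 3z + 2 = (z - 2)(z - 1).
Hence p(z) = (z - 2) (z - 1) (z + 1), with roots -1, 1, 2.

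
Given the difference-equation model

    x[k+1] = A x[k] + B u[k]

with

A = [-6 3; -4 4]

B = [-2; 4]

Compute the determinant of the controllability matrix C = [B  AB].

AB = [[24], [24]]
Controllability matrix C = [B  AB] = [[-2, 24], [4, 24]]
det(C) = (-2)·24 - 24·4 = -48 - 96 = -144
Since det(C) ≠ 0, rank(C) = 2 and the system is completely controllable.

-144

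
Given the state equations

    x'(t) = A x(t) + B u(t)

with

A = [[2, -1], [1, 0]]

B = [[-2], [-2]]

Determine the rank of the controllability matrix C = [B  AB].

1

AB = [[-2], [-2]]
Controllability matrix C = [B  AB] = [[-2, -2], [-2, -2]]
Every column of C is a scalar multiple of column 1 = [-2, -2] (multipliers 1, 1), so the columns span a one-dimensional space.
C ≠ 0, hence rank(C) = 1.
rank(C) = 1 < n = 2, so the pair (A, B) is not completely controllable.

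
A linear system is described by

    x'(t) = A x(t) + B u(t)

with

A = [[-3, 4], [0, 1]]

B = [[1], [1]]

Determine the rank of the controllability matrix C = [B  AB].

AB = [[1], [1]]
Controllability matrix C = [B  AB] = [[1, 1], [1, 1]]
Every column of C is a scalar multiple of column 1 = [1, 1] (multipliers 1, 1), so the columns span a one-dimensional space.
C ≠ 0, hence rank(C) = 1.
rank(C) = 1 < n = 2, so the pair (A, B) is not completely controllable.

1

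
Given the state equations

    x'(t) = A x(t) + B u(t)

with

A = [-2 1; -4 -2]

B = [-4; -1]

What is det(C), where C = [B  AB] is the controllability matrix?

-65

AB = [[7], [18]]
Controllability matrix C = [B  AB] = [[-4, 7], [-1, 18]]
det(C) = (-4)·18 - 7·(-1) = -72 - (-7) = -65
Since det(C) ≠ 0, rank(C) = 2 and the system is completely controllable.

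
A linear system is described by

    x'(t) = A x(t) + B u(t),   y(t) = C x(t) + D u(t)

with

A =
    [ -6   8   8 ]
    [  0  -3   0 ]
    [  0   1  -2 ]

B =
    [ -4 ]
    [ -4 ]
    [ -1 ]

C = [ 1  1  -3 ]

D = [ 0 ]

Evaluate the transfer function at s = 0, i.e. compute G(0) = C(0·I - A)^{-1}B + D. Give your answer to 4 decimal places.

-1.8333

G(0) = C(-A)^{-1}B + D = -C A^{-1} B + D.
det A = -36, so A^{-1} = (1/-36)·adj(A) = [[-1/6, -2/3, -2/3], [0, -1/3, 0], [0, -1/6, -1/2]]
A^{-1} B = [4, 4/3, 7/6]^T
C A^{-1} B = 11/6
G(0) = D - C A^{-1} B = 0 - (11/6) = -11/6 ≈ -1.8333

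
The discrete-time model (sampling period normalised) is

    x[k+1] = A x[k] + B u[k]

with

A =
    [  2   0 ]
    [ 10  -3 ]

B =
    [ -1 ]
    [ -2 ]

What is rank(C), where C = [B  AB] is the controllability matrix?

AB = [[-2], [-4]]
Controllability matrix C = [B  AB] = [[-1, -2], [-2, -4]]
Every column of C is a scalar multiple of column 1 = [-1, -2] (multipliers 1, 2), so the columns span a one-dimensional space.
C ≠ 0, hence rank(C) = 1.
rank(C) = 1 < n = 2, so the pair (A, B) is not completely controllable.

1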